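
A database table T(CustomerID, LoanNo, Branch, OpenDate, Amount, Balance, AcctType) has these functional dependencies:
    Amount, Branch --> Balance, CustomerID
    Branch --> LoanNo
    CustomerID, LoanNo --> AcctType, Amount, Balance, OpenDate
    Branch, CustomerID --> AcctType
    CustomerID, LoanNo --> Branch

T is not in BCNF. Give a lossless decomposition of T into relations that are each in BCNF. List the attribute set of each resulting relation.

Candidate keys of the original relation: {Amount, Branch}, {Branch, CustomerID}, {CustomerID, LoanNo}.
Within {AcctType, Amount, Balance, Branch, CustomerID, LoanNo, OpenDate}: {Branch}⁺ ∩ {AcctType, Amount, Balance, Branch, CustomerID, LoanNo, OpenDate} = {Branch, LoanNo}, not the whole set, so Branch --> LoanNo violates BCNF; decompose into {Branch, LoanNo} and {AcctType, Amount, Balance, Branch, CustomerID, OpenDate}.
{Branch, LoanNo}: every determinant is a superkey — BCNF.
{AcctType, Amount, Balance, Branch, CustomerID, OpenDate}: every determinant is a superkey — BCNF.

{AcctType, Amount, Balance, Branch, CustomerID, OpenDate}; {Branch, LoanNo}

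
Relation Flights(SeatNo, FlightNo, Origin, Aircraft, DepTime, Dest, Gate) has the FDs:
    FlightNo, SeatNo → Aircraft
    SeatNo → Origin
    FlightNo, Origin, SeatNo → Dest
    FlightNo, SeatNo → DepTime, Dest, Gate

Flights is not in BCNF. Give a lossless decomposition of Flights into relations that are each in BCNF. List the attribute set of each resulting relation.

{Aircraft, DepTime, Dest, FlightNo, Gate, SeatNo}; {Origin, SeatNo}

Candidate key of the original relation: {FlightNo, SeatNo}.
Within {Aircraft, DepTime, Dest, FlightNo, Gate, Origin, SeatNo}: {SeatNo}⁺ ∩ {Aircraft, DepTime, Dest, FlightNo, Gate, Origin, SeatNo} = {Origin, SeatNo}, not the whole set, so SeatNo → Origin violates BCNF; decompose into {Origin, SeatNo} and {Aircraft, DepTime, Dest, FlightNo, Gate, SeatNo}.
{Origin, SeatNo} has no BCNF violation.
{Aircraft, DepTime, Dest, FlightNo, Gate, SeatNo} has no BCNF violation.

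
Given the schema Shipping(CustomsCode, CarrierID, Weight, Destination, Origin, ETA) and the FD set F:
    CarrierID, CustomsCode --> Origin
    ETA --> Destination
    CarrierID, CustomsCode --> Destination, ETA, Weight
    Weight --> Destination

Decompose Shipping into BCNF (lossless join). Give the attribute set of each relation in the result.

Candidate key of the original relation: {CarrierID, CustomsCode}.
{CarrierID, CustomsCode, Destination, ETA, Origin, Weight}: {ETA} determines {Destination, ETA} here but is not a superkey — split on ETA --> Destination, giving {Destination, ETA} and {CarrierID, CustomsCode, ETA, Origin, Weight}.
{Destination, ETA}: every determinant is a superkey — BCNF.
{CarrierID, CustomsCode, ETA, Origin, Weight}: every determinant is a superkey — BCNF.

{CarrierID, CustomsCode, ETA, Origin, Weight}; {Destination, ETA}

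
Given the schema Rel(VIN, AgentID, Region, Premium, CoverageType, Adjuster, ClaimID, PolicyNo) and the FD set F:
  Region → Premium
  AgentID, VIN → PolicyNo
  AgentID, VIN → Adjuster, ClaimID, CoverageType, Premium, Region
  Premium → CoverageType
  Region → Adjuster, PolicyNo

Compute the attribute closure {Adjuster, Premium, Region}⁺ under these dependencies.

Start with {Adjuster, Premium, Region}.
Premium → CoverageType applies; add {CoverageType} → now {Adjuster, CoverageType, Premium, Region}.
Region → Adjuster, PolicyNo applies; add {PolicyNo} → now {Adjuster, CoverageType, PolicyNo, Premium, Region}.
No further FD applies.

{Adjuster, CoverageType, PolicyNo, Premium, Region}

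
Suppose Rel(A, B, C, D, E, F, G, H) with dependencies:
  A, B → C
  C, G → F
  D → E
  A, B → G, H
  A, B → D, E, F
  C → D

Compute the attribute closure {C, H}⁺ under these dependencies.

Start with {C, H}.
C → D applies; add {D} → now {C, D, H}.
D → E applies; add {E} → now {C, D, E, H}.
No further FD applies.

{C, D, E, H}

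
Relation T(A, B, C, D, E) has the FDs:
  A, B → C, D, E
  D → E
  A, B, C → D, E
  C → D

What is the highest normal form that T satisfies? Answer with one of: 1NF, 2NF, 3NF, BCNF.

Candidate key: {A, B}. Prime attributes: {A, B}.
For D → E we have {D}⁺ = {D, E}; {D} is not a superkey, so BCNF fails.
D → E has non-prime {E} on the right and a non-superkey on the left, so 3NF fails.
No proper subset of a key has a non-prime attribute in its closure, so there is no partial dependency; 2NF holds.

2NF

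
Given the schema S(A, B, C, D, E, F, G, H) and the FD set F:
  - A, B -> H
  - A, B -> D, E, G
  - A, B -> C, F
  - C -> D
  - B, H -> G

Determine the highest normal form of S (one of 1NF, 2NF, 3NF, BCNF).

Candidate key: {A, B}. Prime attributes: {A, B}.
For C -> D we have {C}⁺ = {C, D}; {C} is not a superkey, so BCNF fails.
C -> D determines the non-prime attribute {D} from a non-superkey — 3NF is violated.
No proper subset of a key has a non-prime attribute in its closure, so there is no partial dependency; 2NF holds.

2NF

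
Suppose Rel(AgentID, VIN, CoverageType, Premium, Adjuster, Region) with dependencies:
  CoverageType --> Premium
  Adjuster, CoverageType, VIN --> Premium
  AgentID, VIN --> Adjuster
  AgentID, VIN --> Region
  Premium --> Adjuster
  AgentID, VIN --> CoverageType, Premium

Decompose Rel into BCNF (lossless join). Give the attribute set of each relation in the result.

Candidate key of the original relation: {AgentID, VIN}.
{Adjuster, AgentID, CoverageType, Premium, Region, VIN}: {CoverageType} determines {Adjuster, CoverageType, Premium} here but is not a superkey — split on CoverageType --> Adjuster, Premium, giving {Adjuster, CoverageType, Premium} and {AgentID, CoverageType, Region, VIN}.
{Adjuster, CoverageType, Premium}: {Premium} determines {Adjuster, Premium} here but is not a superkey — split on Premium --> Adjuster, giving {Adjuster, Premium} and {CoverageType, Premium}.
{Adjuster, Premium} is in BCNF.
{CoverageType, Premium} is in BCNF.
{AgentID, CoverageType, Region, VIN} is in BCNF.

{Adjuster, Premium}; {AgentID, CoverageType, Region, VIN}; {CoverageType, Premium}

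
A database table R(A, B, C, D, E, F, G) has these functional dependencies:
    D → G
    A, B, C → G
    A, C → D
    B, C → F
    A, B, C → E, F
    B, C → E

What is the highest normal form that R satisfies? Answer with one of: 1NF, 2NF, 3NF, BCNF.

1NF

Candidate key: {A, B, C}. Prime attributes: {A, B, C}.
D → G breaks BCNF: {D}⁺ = {D, G}, so {D} is not a superkey.
Because {G} is non-prime and the left side of D → G is not a superkey, the relation is not in 3NF.
{A, C} is a proper subset of the key {A, B, C}, and {A, C}⁺ contains the non-prime attributes {D, G} — a partial dependency, so 2NF is violated.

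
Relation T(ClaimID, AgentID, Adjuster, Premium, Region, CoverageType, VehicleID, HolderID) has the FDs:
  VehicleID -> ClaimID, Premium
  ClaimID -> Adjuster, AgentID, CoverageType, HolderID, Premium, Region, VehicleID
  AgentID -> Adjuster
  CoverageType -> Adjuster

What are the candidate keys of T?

{ClaimID} is a candidate key since {ClaimID}⁺ = {Adjuster, AgentID, ClaimID, CoverageType, HolderID, Premium, Region, VehicleID} covers every attribute.
{VehicleID} is a candidate key since {VehicleID}⁺ = {Adjuster, AgentID, ClaimID, CoverageType, HolderID, Premium, Region, VehicleID} covers every attribute.
These are minimal and exhaustive — every other superkey contains one of them.

{ClaimID}, {VehicleID}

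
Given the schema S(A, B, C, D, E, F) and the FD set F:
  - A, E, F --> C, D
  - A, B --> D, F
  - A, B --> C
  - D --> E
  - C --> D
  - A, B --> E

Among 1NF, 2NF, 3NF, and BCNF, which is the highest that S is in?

2NF

Candidate key: {A, B}. Prime attributes: {A, B}.
A, E, F --> C, D: {A, E, F}⁺ = {A, C, D, E, F}, which is not all of the attributes, so the left side is not a superkey — BCNF is violated.
A, E, F --> C, D has non-prime {C, D} on the right and a non-superkey on the left, so 3NF fails.
No proper subset of a key has a non-prime attribute in its closure, so there is no partial dependency; 2NF holds.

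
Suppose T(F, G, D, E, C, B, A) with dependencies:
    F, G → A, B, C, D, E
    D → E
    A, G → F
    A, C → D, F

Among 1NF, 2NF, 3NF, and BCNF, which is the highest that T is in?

Candidate keys: {A, G}, {F, G}. Prime attributes: {A, F, G}.
For D → E we have {D}⁺ = {D, E}; {D} is not a superkey, so BCNF fails.
D → E has non-prime {E} on the right and a non-superkey on the left, so 3NF fails.
Checking every proper subset of each key, none determines a non-prime attribute — 2NF is satisfied.

2NF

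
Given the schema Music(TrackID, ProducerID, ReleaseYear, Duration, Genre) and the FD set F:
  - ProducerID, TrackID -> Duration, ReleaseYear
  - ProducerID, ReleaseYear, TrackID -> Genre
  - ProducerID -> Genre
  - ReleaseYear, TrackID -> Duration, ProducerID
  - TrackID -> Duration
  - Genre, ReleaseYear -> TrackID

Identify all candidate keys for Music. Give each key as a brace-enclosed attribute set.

{Genre, ReleaseYear}, {ProducerID, ReleaseYear}, {ProducerID, TrackID}, {ReleaseYear, TrackID}

{Genre, ReleaseYear}⁺ = {Duration, Genre, ProducerID, ReleaseYear, TrackID} — all of the relation — so {Genre, ReleaseYear} is a candidate key.
{ProducerID, ReleaseYear}⁺ = {Duration, Genre, ProducerID, ReleaseYear, TrackID} — all of the relation — so {ProducerID, ReleaseYear} is a candidate key.
{ProducerID, TrackID}⁺ = {Duration, Genre, ProducerID, ReleaseYear, TrackID} — all of the relation — so {ProducerID, TrackID} is a candidate key.
{ReleaseYear, TrackID}⁺ = {Duration, Genre, ProducerID, ReleaseYear, TrackID} — all of the relation — so {ReleaseYear, TrackID} is a candidate key.
Any other superkey properly contains one of these, so there are no further candidate keys.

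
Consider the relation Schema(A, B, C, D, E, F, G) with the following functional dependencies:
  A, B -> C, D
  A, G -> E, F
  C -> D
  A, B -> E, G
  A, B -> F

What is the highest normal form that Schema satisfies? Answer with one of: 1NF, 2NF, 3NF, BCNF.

2NF

Candidate key: {A, B}. Prime attributes: {A, B}.
For A, G -> E, F we have {A, G}⁺ = {A, E, F, G}; {A, G} is not a superkey, so BCNF fails.
A, G -> E, F determines the non-prime attributes {E, F} from a non-superkey — 3NF is violated.
No proper subset of a key has a non-prime attribute in its closure, so there is no partial dependency; 2NF holds.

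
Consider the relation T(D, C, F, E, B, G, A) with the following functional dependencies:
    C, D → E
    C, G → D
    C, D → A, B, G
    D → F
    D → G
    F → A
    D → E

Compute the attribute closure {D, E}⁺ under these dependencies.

Start with {D, E}.
D → F applies; add {F} → now {D, E, F}.
D → G applies; add {G} → now {D, E, F, G}.
F → A applies; add {A} → now {A, D, E, F, G}.
No further FD applies.

{A, D, E, F, G}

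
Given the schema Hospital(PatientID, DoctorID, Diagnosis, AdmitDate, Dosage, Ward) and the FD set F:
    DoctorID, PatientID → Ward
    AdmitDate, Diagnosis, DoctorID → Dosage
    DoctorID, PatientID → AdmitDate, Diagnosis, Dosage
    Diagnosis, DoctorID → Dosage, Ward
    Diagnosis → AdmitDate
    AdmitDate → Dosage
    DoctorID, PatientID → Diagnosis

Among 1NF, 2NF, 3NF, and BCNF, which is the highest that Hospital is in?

Candidate key: {DoctorID, PatientID}. Prime attributes: {DoctorID, PatientID}.
For AdmitDate, Diagnosis, DoctorID → Dosage we have {AdmitDate, Diagnosis, DoctorID}⁺ = {AdmitDate, Diagnosis, DoctorID, Dosage, Ward}; {AdmitDate, Diagnosis, DoctorID} is not a superkey, so BCNF fails.
AdmitDate, Diagnosis, DoctorID → Dosage determines the non-prime attribute {Dosage} from a non-superkey — 3NF is violated.
Checking every proper subset of each key, none determines a non-prime attribute — 2NF is satisfied.

2NF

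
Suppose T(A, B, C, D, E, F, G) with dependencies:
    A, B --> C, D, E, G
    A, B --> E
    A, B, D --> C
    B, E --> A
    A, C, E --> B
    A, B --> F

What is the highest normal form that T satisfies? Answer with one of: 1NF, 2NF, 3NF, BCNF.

Candidate keys: {A, B}, {A, C, E}, {B, E}. Prime attributes: {A, B, C, E}.
Each dependency's left side is a superkey — BCNF holds.

BCNF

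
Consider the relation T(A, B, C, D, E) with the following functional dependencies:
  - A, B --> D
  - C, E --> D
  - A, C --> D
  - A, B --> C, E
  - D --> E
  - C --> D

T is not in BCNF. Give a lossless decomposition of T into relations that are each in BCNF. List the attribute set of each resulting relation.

Candidate key of the original relation: {A, B}.
In {A, B, C, D, E}, {C, E} is not a superkey ({C, E}⁺ restricted to this set is {C, D, E}), so split on C, E --> D into {C, D, E} and {A, B, C, E}.
In {C, D, E}, {D} is not a superkey ({D}⁺ restricted to this set is {D, E}), so split on D --> E into {D, E} and {C, D}.
{D, E} has no BCNF violation.
{C, D} has no BCNF violation.
In {A, B, C, E}, {A, C} is not a superkey ({A, C}⁺ restricted to this set is {A, C, E}), so split on A, C --> E into {A, C, E} and {A, B, C}.
In {A, C, E}, {C} is not a superkey ({C}⁺ restricted to this set is {C, E}), so split on C --> E into {C, E} and {A, C}.
{C, E} has no BCNF violation.
{A, C} has no BCNF violation.
{A, B, C} has no BCNF violation.

{A, B, C}; {C, D}; {C, E}; {D, E}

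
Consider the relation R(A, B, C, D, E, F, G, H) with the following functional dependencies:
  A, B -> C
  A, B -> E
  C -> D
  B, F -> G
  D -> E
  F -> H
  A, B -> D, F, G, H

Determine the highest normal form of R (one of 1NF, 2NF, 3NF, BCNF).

Candidate key: {A, B}. Prime attributes: {A, B}.
C -> D: {C}⁺ = {C, D, E}, which is not all of the attributes, so the left side is not a superkey — BCNF is violated.
C -> D has non-prime {D} on the right and a non-superkey on the left, so 3NF fails.
No proper subset of a key has a non-prime attribute in its closure, so there is no partial dependency; 2NF holds.

2NF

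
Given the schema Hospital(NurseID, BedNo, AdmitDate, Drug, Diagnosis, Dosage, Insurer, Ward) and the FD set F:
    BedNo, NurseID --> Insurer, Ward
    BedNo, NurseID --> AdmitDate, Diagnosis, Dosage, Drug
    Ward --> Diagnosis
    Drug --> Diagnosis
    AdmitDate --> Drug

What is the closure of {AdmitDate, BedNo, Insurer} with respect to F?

Start with {AdmitDate, BedNo, Insurer}.
AdmitDate --> Drug applies; add {Drug} → now {AdmitDate, BedNo, Drug, Insurer}.
Drug --> Diagnosis applies; add {Diagnosis} → now {AdmitDate, BedNo, Diagnosis, Drug, Insurer}.
No further FD applies.

{AdmitDate, BedNo, Diagnosis, Drug, Insurer}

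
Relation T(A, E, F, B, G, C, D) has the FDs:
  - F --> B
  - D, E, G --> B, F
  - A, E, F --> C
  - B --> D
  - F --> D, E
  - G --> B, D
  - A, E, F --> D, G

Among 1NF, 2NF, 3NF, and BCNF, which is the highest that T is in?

Candidate keys: {A, E, G}, {A, F}. Prime attributes: {A, E, F, G}.
F --> B: {F}⁺ = {B, D, E, F}, which is not all of the attributes, so the left side is not a superkey — BCNF is violated.
F --> B determines the non-prime attribute {B} from a non-superkey — 3NF is violated.
The proper key subset {F} of {A, F} determines non-prime {B, D}, so the relation is not even in 2NF.

1NF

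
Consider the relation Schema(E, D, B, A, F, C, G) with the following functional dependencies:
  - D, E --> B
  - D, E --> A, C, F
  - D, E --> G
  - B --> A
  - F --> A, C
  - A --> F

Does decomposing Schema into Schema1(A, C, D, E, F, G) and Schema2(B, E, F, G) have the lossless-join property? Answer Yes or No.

The shared attributes are {E, F, G} and {E, F, G}⁺ = {A, C, E, F, G}.
The closure covers neither Schema1 nor Schema2 entirely; the join is not lossless.

No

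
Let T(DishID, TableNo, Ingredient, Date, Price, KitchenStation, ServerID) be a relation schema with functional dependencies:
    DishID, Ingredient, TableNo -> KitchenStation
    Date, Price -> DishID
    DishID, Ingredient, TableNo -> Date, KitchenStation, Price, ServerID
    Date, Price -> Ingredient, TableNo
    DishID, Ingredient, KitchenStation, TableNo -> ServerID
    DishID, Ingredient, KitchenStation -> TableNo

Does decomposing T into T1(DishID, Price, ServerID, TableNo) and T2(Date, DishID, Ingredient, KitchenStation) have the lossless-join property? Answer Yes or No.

No

T1 ∩ T2 = {DishID}; its closure under F is {DishID}.
The closure covers neither T1 nor T2 entirely; the join is not lossless.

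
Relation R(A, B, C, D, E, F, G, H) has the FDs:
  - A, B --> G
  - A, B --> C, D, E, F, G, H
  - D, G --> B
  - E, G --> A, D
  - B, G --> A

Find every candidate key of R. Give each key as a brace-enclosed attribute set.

{A, B}⁺ = {A, B, C, D, E, F, G, H}, which is every attribute, so {A, B} is a candidate key.
{B, G}⁺ = {A, B, C, D, E, F, G, H}, which is every attribute, so {B, G} is a candidate key.
{D, G}⁺ = {A, B, C, D, E, F, G, H}, which is every attribute, so {D, G} is a candidate key.
{E, G}⁺ = {A, B, C, D, E, F, G, H}, which is every attribute, so {E, G} is a candidate key.
Any other superkey properly contains one of these, so there are no further candidate keys.

{A, B}, {B, G}, {D, G}, {E, G}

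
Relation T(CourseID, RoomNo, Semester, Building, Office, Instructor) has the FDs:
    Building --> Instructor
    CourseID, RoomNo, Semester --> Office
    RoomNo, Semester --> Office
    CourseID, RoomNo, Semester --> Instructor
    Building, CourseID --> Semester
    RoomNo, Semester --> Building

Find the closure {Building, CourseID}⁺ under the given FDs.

{Building, CourseID, Instructor, Semester}

Start with {Building, CourseID}.
Building --> Instructor applies; add {Instructor} → now {Building, CourseID, Instructor}.
Building, CourseID --> Semester applies; add {Semester} → now {Building, CourseID, Instructor, Semester}.
No further FD applies.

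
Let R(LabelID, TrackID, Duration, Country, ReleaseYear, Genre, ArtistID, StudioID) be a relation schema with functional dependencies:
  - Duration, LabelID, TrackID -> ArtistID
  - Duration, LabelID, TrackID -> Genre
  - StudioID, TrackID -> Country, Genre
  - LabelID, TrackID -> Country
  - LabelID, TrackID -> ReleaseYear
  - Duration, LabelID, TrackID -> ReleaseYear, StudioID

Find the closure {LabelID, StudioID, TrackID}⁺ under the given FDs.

Start with {LabelID, StudioID, TrackID}.
StudioID, TrackID -> Country, Genre applies; add {Country, Genre} → now {Country, Genre, LabelID, StudioID, TrackID}.
LabelID, TrackID -> ReleaseYear applies; add {ReleaseYear} → now {Country, Genre, LabelID, ReleaseYear, StudioID, TrackID}.
No further FD applies.

{Country, Genre, LabelID, ReleaseYear, StudioID, TrackID}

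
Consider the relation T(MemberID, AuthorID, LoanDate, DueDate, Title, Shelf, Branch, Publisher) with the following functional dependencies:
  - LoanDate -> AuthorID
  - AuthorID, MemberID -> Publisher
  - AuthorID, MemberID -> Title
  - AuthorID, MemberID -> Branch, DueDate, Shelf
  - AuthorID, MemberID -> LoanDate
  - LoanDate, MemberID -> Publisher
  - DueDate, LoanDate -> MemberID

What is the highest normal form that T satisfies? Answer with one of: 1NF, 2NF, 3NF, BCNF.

Candidate keys: {AuthorID, MemberID}, {DueDate, LoanDate}, {LoanDate, MemberID}. Prime attributes: {AuthorID, DueDate, LoanDate, MemberID}.
LoanDate -> AuthorID breaks BCNF: {LoanDate}⁺ = {AuthorID, LoanDate}, so {LoanDate} is not a superkey.
But every attribute on its right side ({AuthorID}) is prime, and the same holds for every other non-superkey FD, so 3NF still holds.

3NF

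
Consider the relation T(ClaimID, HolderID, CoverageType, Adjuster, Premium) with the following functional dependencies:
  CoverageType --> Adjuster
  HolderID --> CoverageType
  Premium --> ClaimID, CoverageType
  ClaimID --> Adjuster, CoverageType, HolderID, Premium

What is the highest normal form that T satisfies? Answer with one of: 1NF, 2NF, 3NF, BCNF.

Candidate keys: {ClaimID}, {Premium}. Prime attributes: {ClaimID, Premium}.
For CoverageType --> Adjuster we have {CoverageType}⁺ = {Adjuster, CoverageType}; {CoverageType} is not a superkey, so BCNF fails.
Because {Adjuster} is non-prime and the left side of CoverageType --> Adjuster is not a superkey, the relation is not in 3NF.
With only single-attribute keys there can be no partial dependency, so 2NF holds.

2NF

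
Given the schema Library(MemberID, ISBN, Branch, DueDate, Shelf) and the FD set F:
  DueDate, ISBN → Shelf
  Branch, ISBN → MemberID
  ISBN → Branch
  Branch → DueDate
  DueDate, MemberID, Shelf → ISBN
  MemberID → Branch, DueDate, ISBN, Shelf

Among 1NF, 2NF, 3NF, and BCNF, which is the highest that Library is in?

Candidate keys: {ISBN}, {MemberID}. Prime attributes: {ISBN, MemberID}.
For Branch → DueDate we have {Branch}⁺ = {Branch, DueDate}; {Branch} is not a superkey, so BCNF fails.
Branch → DueDate has non-prime {DueDate} on the right and a non-superkey on the left, so 3NF fails.
With only single-attribute keys there can be no partial dependency, so 2NF holds.

2NF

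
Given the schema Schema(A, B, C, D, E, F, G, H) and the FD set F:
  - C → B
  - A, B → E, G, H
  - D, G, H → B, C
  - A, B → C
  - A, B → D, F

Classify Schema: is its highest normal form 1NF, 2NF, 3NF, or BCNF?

3NF

Candidate keys: {A, B}, {A, C}, {A, D, G, H}. Prime attributes: {A, B, C, D, G, H}.
C → B: {C}⁺ = {B, C}, which is not all of the attributes, so the left side is not a superkey — BCNF is violated.
But every attribute on its right side ({B}) is prime, and the same holds for every other non-superkey FD, so 3NF still holds.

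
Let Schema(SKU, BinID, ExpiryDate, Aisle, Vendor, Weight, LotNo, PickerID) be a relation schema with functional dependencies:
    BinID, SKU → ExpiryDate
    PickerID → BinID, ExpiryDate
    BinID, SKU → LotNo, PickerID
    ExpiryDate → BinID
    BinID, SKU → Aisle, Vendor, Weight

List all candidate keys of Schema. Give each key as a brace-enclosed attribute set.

{BinID, SKU}, {ExpiryDate, SKU}, {PickerID, SKU}

No FD produces {SKU}, so it must be in every candidate key.
{BinID, SKU}⁺ = {Aisle, BinID, ExpiryDate, LotNo, PickerID, SKU, Vendor, Weight} — all of the relation — so {BinID, SKU} is a candidate key.
{ExpiryDate, SKU}⁺ = {Aisle, BinID, ExpiryDate, LotNo, PickerID, SKU, Vendor, Weight} — all of the relation — so {ExpiryDate, SKU} is a candidate key.
{PickerID, SKU}⁺ = {Aisle, BinID, ExpiryDate, LotNo, PickerID, SKU, Vendor, Weight} — all of the relation — so {PickerID, SKU} is a candidate key.
No proper subset of any of these is a key, and no other minimal superkey exists.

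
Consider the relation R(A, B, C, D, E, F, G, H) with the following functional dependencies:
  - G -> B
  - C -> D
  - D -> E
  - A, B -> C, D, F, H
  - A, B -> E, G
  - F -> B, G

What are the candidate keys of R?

Attributes never on any right-hand side: {A} — every candidate key must contain it.
{A, B} is a candidate key since {A, B}⁺ = {A, B, C, D, E, F, G, H} covers every attribute.
{A, F} is a candidate key since {A, F}⁺ = {A, B, C, D, E, F, G, H} covers every attribute.
{A, G} is a candidate key since {A, G}⁺ = {A, B, C, D, E, F, G, H} covers every attribute.
These are minimal and exhaustive — every other superkey contains one of them.

{A, B}, {A, F}, {A, G}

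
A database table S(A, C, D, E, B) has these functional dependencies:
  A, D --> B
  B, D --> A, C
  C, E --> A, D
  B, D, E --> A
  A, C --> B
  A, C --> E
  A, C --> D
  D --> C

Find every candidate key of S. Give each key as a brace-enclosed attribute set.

{A, C}⁺ = {A, B, C, D, E} — all of the relation — so {A, C} is a candidate key.
{A, D}⁺ = {A, B, C, D, E} — all of the relation — so {A, D} is a candidate key.
{B, D}⁺ = {A, B, C, D, E} — all of the relation — so {B, D} is a candidate key.
{C, E}⁺ = {A, B, C, D, E} — all of the relation — so {C, E} is a candidate key.
{D, E}⁺ = {A, B, C, D, E} — all of the relation — so {D, E} is a candidate key.
Any other superkey properly contains one of these, so there are no further candidate keys.

{A, C}, {A, D}, {B, D}, {C, E}, {D, E}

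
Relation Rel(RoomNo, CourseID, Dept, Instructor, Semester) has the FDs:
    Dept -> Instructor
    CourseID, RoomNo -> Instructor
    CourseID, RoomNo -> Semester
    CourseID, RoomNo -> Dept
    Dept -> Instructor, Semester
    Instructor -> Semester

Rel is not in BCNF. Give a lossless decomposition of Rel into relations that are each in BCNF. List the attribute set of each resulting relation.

Candidate key of the original relation: {CourseID, RoomNo}.
Within {CourseID, Dept, Instructor, RoomNo, Semester}: {Dept}⁺ ∩ {CourseID, Dept, Instructor, RoomNo, Semester} = {Dept, Instructor, Semester}, not the whole set, so Dept -> Instructor, Semester violates BCNF; decompose into {Dept, Instructor, Semester} and {CourseID, Dept, RoomNo}.
Within {Dept, Instructor, Semester}: {Instructor}⁺ ∩ {Dept, Instructor, Semester} = {Instructor, Semester}, not the whole set, so Instructor -> Semester violates BCNF; decompose into {Instructor, Semester} and {Dept, Instructor}.
{Instructor, Semester}: every determinant is a superkey — BCNF.
{Dept, Instructor}: every determinant is a superkey — BCNF.
{CourseID, Dept, RoomNo}: every determinant is a superkey — BCNF.

{CourseID, Dept, RoomNo}; {Dept, Instructor}; {Instructor, Semester}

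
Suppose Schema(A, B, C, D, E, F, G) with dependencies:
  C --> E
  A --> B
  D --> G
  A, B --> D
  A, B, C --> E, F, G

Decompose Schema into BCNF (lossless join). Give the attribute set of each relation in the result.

{A, B, D}; {A, C, F}; {C, E}; {D, G}

Candidate key of the original relation: {A, C}.
Within {A, B, C, D, E, F, G}: {C}⁺ ∩ {A, B, C, D, E, F, G} = {C, E}, not the whole set, so C --> E violates BCNF; decompose into {C, E} and {A, B, C, D, F, G}.
{C, E}: every determinant is a superkey — BCNF.
Within {A, B, C, D, F, G}: {A}⁺ ∩ {A, B, C, D, F, G} = {A, B, D, G}, not the whole set, so A --> B, D, G violates BCNF; decompose into {A, B, D, G} and {A, C, F}.
Within {A, B, D, G}: {D}⁺ ∩ {A, B, D, G} = {D, G}, not the whole set, so D --> G violates BCNF; decompose into {D, G} and {A, B, D}.
{D, G}: every determinant is a superkey — BCNF.
{A, B, D}: every determinant is a superkey — BCNF.
{A, C, F}: every determinant is a superkey — BCNF.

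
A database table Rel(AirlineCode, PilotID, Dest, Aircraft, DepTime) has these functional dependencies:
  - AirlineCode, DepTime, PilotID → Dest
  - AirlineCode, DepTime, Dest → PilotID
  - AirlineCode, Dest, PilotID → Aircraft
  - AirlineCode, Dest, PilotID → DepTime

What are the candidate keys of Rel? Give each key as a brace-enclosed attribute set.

{AirlineCode} never appears on the right of any FD, so every key must include it.
Closure of {AirlineCode, DepTime, Dest} is {Aircraft, AirlineCode, DepTime, Dest, PilotID}, the whole schema; {AirlineCode, DepTime, Dest} is a candidate key.
Closure of {AirlineCode, DepTime, PilotID} is {Aircraft, AirlineCode, DepTime, Dest, PilotID}, the whole schema; {AirlineCode, DepTime, PilotID} is a candidate key.
Closure of {AirlineCode, Dest, PilotID} is {Aircraft, AirlineCode, DepTime, Dest, PilotID}, the whole schema; {AirlineCode, Dest, PilotID} is a candidate key.
These are minimal and exhaustive — every other superkey contains one of them.

{AirlineCode, DepTime, Dest}, {AirlineCode, DepTime, PilotID}, {AirlineCode, Dest, PilotID}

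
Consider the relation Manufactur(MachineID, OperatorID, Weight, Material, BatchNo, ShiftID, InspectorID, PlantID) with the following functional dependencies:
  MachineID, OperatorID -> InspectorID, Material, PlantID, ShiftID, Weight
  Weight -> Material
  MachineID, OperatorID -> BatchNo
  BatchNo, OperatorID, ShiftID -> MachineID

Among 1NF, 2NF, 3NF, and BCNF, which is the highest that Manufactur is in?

2NF

Candidate keys: {BatchNo, OperatorID, ShiftID}, {MachineID, OperatorID}. Prime attributes: {BatchNo, MachineID, OperatorID, ShiftID}.
For Weight -> Material we have {Weight}⁺ = {Material, Weight}; {Weight} is not a superkey, so BCNF fails.
Weight -> Material determines the non-prime attribute {Material} from a non-superkey — 3NF is violated.
No proper subset of a key has a non-prime attribute in its closure, so there is no partial dependency; 2NF holds.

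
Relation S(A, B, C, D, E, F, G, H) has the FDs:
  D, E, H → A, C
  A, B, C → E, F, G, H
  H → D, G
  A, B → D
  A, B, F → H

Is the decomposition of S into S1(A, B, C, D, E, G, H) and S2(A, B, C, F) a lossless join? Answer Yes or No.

Yes

S1 ∩ S2 = {A, B, C}; its closure under F is {A, B, C, D, E, F, G, H}.
This includes all of S1, so the common attributes are a superkey of S1 — the join is lossless.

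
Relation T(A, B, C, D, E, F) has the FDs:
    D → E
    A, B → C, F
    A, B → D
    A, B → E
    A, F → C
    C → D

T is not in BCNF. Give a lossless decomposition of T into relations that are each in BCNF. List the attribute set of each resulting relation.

Candidate key of the original relation: {A, B}.
{A, B, C, D, E, F}: {D} determines {D, E} here but is not a superkey — split on D → E, giving {D, E} and {A, B, C, D, F}.
{D, E}: every determinant is a superkey — BCNF.
{A, B, C, D, F}: {A, F} determines {A, C, D, F} here but is not a superkey — split on A, F → C, D, giving {A, C, D, F} and {A, B, F}.
{A, C, D, F}: {C} determines {C, D} here but is not a superkey — split on C → D, giving {C, D} and {A, C, F}.
{C, D}: every determinant is a superkey — BCNF.
{A, C, F}: every determinant is a superkey — BCNF.
{A, B, F}: every determinant is a superkey — BCNF.

{A, B, F}; {A, C, F}; {C, D}; {D, E}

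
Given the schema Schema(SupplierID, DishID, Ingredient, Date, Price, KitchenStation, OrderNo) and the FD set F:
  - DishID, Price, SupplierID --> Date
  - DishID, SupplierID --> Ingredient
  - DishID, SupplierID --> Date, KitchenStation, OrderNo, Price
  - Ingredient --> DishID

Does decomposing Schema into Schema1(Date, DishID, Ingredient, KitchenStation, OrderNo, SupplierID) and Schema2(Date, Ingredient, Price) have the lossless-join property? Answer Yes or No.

No

Common attributes: {Date, Ingredient}; their closure is {Date, DishID, Ingredient}.
The closure covers neither Schema1 nor Schema2 entirely; the join is not lossless.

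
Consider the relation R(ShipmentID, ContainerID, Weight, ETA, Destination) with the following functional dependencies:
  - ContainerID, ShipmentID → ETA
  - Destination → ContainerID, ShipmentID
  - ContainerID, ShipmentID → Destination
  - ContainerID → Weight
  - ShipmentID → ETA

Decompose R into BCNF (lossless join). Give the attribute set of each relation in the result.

Candidate keys of the original relation: {ContainerID, ShipmentID}, {Destination}.
{ContainerID, Destination, ETA, ShipmentID, Weight}: {ContainerID} determines {ContainerID, Weight} here but is not a superkey — split on ContainerID → Weight, giving {ContainerID, Weight} and {ContainerID, Destination, ETA, ShipmentID}.
{ContainerID, Weight}: every determinant is a superkey — BCNF.
{ContainerID, Destination, ETA, ShipmentID}: {ShipmentID} determines {ETA, ShipmentID} here but is not a superkey — split on ShipmentID → ETA, giving {ETA, ShipmentID} and {ContainerID, Destination, ShipmentID}.
{ETA, ShipmentID}: every determinant is a superkey — BCNF.
{ContainerID, Destination, ShipmentID}: every determinant is a superkey — BCNF.

{ContainerID, Destination, ShipmentID}; {ContainerID, Weight}; {ETA, ShipmentID}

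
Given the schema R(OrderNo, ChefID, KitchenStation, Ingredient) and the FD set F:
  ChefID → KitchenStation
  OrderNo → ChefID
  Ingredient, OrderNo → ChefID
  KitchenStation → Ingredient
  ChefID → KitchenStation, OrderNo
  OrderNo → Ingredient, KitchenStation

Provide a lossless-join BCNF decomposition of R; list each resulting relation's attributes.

Candidate keys of the original relation: {ChefID}, {OrderNo}.
Within {ChefID, Ingredient, KitchenStation, OrderNo}: {KitchenStation}⁺ ∩ {ChefID, Ingredient, KitchenStation, OrderNo} = {Ingredient, KitchenStation}, not the whole set, so KitchenStation → Ingredient violates BCNF; decompose into {Ingredient, KitchenStation} and {ChefID, KitchenStation, OrderNo}.
{Ingredient, KitchenStation} has no BCNF violation.
{ChefID, KitchenStation, OrderNo} has no BCNF violation.

{ChefID, KitchenStation, OrderNo}; {Ingredient, KitchenStation}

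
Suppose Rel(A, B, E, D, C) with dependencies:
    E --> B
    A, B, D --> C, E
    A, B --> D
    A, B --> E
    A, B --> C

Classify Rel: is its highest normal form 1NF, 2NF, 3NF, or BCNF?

Candidate keys: {A, B}, {A, E}. Prime attributes: {A, B, E}.
For E --> B we have {E}⁺ = {B, E}; {E} is not a superkey, so BCNF fails.
Since {B} ⊆ prime attributes and every other non-superkey FD also has a prime right side, the schema is in 3NF.

3NF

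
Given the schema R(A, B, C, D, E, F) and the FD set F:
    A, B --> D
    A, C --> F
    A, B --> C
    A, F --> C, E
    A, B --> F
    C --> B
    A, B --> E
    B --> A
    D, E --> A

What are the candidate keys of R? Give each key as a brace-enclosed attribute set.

{B}⁺ = {A, B, C, D, E, F}, which is every attribute, so {B} is a candidate key.
{C}⁺ = {A, B, C, D, E, F}, which is every attribute, so {C} is a candidate key.
{A, F}⁺ = {A, B, C, D, E, F}, which is every attribute, so {A, F} is a candidate key.
{D, E, F}⁺ = {A, B, C, D, E, F}, which is every attribute, so {D, E, F} is a candidate key.
Any other superkey properly contains one of these, so there are no further candidate keys.

{A, F}, {B}, {C}, {D, E, F}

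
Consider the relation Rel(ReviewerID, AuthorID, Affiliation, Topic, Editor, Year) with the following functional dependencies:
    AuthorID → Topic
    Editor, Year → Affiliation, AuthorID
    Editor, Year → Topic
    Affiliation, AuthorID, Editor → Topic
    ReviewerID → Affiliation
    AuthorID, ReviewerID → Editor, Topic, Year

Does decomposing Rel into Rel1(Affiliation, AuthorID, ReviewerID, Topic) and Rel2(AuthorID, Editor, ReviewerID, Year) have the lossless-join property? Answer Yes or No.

Yes

Rel1 ∩ Rel2 = {AuthorID, ReviewerID}; its closure under F is {Affiliation, AuthorID, Editor, ReviewerID, Topic, Year}.
Rel1 is contained in that closure, so Rel1 ∩ Rel2 → Rel1 holds and the join is lossless.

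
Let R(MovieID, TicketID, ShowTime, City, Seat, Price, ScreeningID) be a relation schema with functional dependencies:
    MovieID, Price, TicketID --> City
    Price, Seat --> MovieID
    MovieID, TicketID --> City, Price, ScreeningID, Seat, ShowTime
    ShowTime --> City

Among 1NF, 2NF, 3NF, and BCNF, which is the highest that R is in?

Candidate keys: {MovieID, TicketID}, {Price, Seat, TicketID}. Prime attributes: {MovieID, Price, Seat, TicketID}.
For Price, Seat --> MovieID we have {Price, Seat}⁺ = {MovieID, Price, Seat}; {Price, Seat} is not a superkey, so BCNF fails.
Because {City} is non-prime and the left side of ShowTime --> City is not a superkey, the relation is not in 3NF.
Checking every proper subset of each key, none determines a non-prime attribute — 2NF is satisfied.

2NF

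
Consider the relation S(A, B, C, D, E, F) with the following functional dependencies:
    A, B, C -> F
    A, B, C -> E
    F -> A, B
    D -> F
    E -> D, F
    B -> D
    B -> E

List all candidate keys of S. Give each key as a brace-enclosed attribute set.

{B, C}, {C, D}, {C, E}, {C, F}

Attributes never on any right-hand side: {C} — every candidate key must contain it.
Closure of {B, C} is {A, B, C, D, E, F}, the whole schema; {B, C} is a candidate key.
Closure of {C, D} is {A, B, C, D, E, F}, the whole schema; {C, D} is a candidate key.
Closure of {C, E} is {A, B, C, D, E, F}, the whole schema; {C, E} is a candidate key.
Closure of {C, F} is {A, B, C, D, E, F}, the whole schema; {C, F} is a candidate key.
These are minimal and exhaustive — every other superkey contains one of them.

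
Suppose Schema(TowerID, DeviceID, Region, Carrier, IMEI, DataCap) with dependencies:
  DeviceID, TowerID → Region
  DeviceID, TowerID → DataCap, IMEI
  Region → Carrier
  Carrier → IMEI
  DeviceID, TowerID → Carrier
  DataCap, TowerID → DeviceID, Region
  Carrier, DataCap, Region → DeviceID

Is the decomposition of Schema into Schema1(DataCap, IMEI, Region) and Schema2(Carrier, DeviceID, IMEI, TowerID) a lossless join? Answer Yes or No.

No

Common attributes: {IMEI}; their closure is {IMEI}.
Neither Schema1 nor Schema2 is contained in that closure, so the decomposition is lossy.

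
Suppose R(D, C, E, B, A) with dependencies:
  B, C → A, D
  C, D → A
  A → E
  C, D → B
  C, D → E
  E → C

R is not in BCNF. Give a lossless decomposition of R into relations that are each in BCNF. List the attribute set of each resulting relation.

{A, B, D}; {A, E}; {C, E}

Candidate keys of the original relation: {A, B}, {A, D}, {B, C}, {B, E}, {C, D}, {D, E}.
In {A, B, C, D, E}, {A} is not a superkey ({A}⁺ restricted to this set is {A, C, E}), so split on A → C, E into {A, C, E} and {A, B, D}.
In {A, C, E}, {E} is not a superkey ({E}⁺ restricted to this set is {C, E}), so split on E → C into {C, E} and {A, E}.
{C, E}: every determinant is a superkey — BCNF.
{A, E}: every determinant is a superkey — BCNF.
{A, B, D}: every determinant is a superkey — BCNF.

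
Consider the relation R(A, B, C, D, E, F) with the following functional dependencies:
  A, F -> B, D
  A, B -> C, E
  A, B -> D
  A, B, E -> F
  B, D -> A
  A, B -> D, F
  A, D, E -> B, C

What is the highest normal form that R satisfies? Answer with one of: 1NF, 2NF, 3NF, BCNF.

BCNF

Candidate keys: {A, B}, {A, D, E}, {A, F}, {B, D}. Prime attributes: {A, B, D, E, F}.
The left-hand side of every FD is a superkey, so BCNF is satisfied.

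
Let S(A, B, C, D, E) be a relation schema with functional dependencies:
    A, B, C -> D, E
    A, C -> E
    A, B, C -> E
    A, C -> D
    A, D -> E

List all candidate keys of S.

{A, B, C}

No FD produces {A, B, C}, so they must be in every candidate key.
{A, B, C}⁺ = {A, B, C, D, E} — all of the relation — so {A, B, C} is a candidate key.
No smaller or unrelated set reaches every attribute, so there are no other keys.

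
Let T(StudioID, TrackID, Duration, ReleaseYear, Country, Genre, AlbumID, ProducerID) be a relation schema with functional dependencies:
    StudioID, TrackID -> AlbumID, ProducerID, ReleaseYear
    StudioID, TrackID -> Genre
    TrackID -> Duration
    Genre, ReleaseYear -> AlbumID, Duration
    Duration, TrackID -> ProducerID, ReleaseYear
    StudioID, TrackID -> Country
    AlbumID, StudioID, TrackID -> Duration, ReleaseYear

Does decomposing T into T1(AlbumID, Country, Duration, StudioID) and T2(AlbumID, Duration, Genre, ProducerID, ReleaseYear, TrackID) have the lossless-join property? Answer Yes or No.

The shared attributes are {AlbumID, Duration} and {AlbumID, Duration}⁺ = {AlbumID, Duration}.
Neither T1 nor T2 is contained in that closure, so the decomposition is lossy.

No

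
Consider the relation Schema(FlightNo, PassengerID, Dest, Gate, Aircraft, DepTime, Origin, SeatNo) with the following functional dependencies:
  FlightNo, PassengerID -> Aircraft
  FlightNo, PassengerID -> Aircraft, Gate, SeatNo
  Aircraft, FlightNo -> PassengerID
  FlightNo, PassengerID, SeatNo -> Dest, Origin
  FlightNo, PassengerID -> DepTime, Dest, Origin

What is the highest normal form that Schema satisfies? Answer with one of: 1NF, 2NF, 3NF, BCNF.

Candidate keys: {Aircraft, FlightNo}, {FlightNo, PassengerID}. Prime attributes: {Aircraft, FlightNo, PassengerID}.
The left-hand side of every FD is a superkey, so BCNF is satisfied.

BCNF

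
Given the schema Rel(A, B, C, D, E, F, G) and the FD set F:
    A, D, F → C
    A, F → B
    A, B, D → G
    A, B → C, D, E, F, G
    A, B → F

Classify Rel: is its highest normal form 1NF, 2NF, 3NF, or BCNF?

Candidate keys: {A, B}, {A, F}. Prime attributes: {A, B, F}.
The left-hand side of every FD is a superkey, so BCNF is satisfied.

BCNF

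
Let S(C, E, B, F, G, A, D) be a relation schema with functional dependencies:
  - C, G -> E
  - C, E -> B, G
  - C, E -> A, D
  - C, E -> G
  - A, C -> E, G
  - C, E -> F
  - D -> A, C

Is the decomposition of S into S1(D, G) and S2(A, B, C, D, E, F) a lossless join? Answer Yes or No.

Common attributes: {D}; their closure is {A, B, C, D, E, F, G}.
Since S1 ⊆ {A, B, C, D, E, F, G}, the intersection is a superkey of S1; the decomposition is lossless.

Yes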